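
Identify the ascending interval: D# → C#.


Solution.
Letter names: D → C spans 7 letter names → a 7th
Semitones: D# → C# = 10 half-steps
A 7th of 10 semitones is a minor 7th
= minor 7th


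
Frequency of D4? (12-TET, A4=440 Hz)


Reasoning:
f = 440 × 2^(n/12) where n = semitones from A4
D4: -7 semitones from A4
f = 440 × 2^(-7/12)
f = 293.66 Hz


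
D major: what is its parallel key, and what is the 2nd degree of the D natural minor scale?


Parallel keys share the same tonic but differ in mode
D major → parallel is D minor
D natural minor scale: D E F G A Bb C
= D minor; 2nd degree = E


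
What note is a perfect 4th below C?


A 4th spans 4 letter names, so from C we land on G
A perfect 4th = 5 semitones below C
Spell G at that pitch: G
= G


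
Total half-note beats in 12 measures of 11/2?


Time signature 11/2: the bottom number 2 means the half note gets one count
The top number 11 means 11 half-note beats per measure
Total = 11 × 12 measures
= 132 half-note beats


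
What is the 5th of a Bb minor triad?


Step by step:
Minor triad = root + minor 3rd (3 semitones) + perfect 5th (7 semitones)
A triad on Bb stacks thirds, so the chord tones use letter names B-D-F
Root: Bb
Minor 3rd above Bb: Db
Perfect 5th above Bb: F
The 5th = F


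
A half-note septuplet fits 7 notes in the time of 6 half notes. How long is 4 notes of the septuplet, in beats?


Reasoning:
Septuplet: 7 notes occupy the space of 6 half notes
Space = 6 × 2 = 12 beats
Each septuplet note = 12 / 7 = 12/7 beats
4 notes = 4 × 12/7 = 48/7
= 48/7 beats


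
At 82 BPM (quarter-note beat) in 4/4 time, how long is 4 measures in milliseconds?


Quarter-note beat duration = 60000 / 82 ms
Beats per measure (4/4) = 4
One measure = 4 × 60000 / 82 = 240000 / 82 ms
4 measures = 4 × 240000 / 82 = 960000 / 82
= 11707.3 ms


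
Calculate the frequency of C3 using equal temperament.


Reasoning:
f = 440 × 2^(n/12) where n = semitones from A4
C3: -21 semitones from A4
f = 440 × 2^(-21/12)
f = 130.81 Hz


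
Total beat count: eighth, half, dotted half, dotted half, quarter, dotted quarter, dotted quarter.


Beat values:
  eighth = 0.5 beats
  half = 2 beats
  dotted half = 3 beats
  dotted half = 3 beats
  quarter = 1 beat
  dotted quarter = 1.5 beats
  dotted quarter = 1.5 beats
Sum = 0.5 + 2 + 3 + 3 + 1 + 1.5 + 1.5
= 12.5 beats


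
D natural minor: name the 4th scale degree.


Reasoning:
Natural minor scale pattern: W-H-W-W-H-W-W (2-1-2-2-1-2-2 semitones)
Starting from D:
  D + 2 semitones → E
  E + 1 semitone → F
  F + 2 semitones → G
  G + 2 semitones → A
  A + 1 semitone → Bb
  Bb + 2 semitones → C
  C + 2 semitones → D
Scale: D E F G A Bb C
Degree 4 = G


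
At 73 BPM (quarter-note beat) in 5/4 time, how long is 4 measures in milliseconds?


Quarter-note beat duration = 60000 / 73 ms
Beats per measure (5/4) = 5
One measure = 5 × 60000 / 73 = 300000 / 73 ms
4 measures = 4 × 300000 / 73 = 1200000 / 73
= 16438.4 ms


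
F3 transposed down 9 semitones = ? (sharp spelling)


Step by step:
F3: chromatic position 5 in octave 3 → absolute = 3×12 + 5 = 41
Transpose down 9: 41 - 9 = 32
32 = 2×12 + 8 → G# in octave 2
Result = G#2


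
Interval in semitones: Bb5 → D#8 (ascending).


Absolute semitone position = octave×12 + chromatic position
Bb5: 5×12 + 10 = 70
D#8: 8×12 + 3 = 99
Difference = 99 - 70 = 29
= 29 semitones


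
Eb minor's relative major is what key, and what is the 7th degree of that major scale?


Reasoning:
The relative major shares the key signature and is a minor 3rd above the minor tonic
A minor 3rd above Eb is Gb
→ relative major of Eb minor is Gb major
Gb major scale: Gb Ab Bb Cb Db Eb F
= Gb major; 7th degree = F


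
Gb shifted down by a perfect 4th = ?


Reasoning:
perfect 4th: 4 letter names, 5 semitones
Letter: G - 3 → D
Pitch: Gb - 5 semitones, spelled as a D → Db
= Db


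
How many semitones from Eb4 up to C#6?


Let's work it out.
Absolute semitone position = octave×12 + chromatic position
Eb4: 4×12 + 3 = 51
C#6: 6×12 + 1 = 73
Difference = 73 - 51 = 22
= 22 semitones


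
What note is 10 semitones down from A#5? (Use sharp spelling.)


A#5: chromatic position 10 in octave 5 → absolute = 5×12 + 10 = 70
Transpose down 10: 70 - 10 = 60
60 = 5×12 + 0 → C in octave 5
Result = C5


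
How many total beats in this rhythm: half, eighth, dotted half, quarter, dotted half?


Reasoning:
Beat values:
  half = 2 beats
  eighth = 0.5 beats
  dotted half = 3 beats
  quarter = 1 beat
  dotted half = 3 beats
Sum = 2 + 0.5 + 3 + 1 + 3
= 9.5 beats


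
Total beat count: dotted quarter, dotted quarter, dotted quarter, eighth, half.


Step by step:
Beat values:
  dotted quarter = 1.5 beats
  dotted quarter = 1.5 beats
  dotted quarter = 1.5 beats
  eighth = 0.5 beats
  half = 2 beats
Sum = 1.5 + 1.5 + 1.5 + 0.5 + 2
= 7 beats


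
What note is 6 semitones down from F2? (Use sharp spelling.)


Working:
F2: chromatic position 5 in octave 2 → absolute = 2×12 + 5 = 29
Transpose down 6: 29 - 6 = 23
23 = 1×12 + 11 → B in octave 1
Result = B1


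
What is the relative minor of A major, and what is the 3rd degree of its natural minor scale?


Reasoning:
The relative minor shares the major's key signature and starts on its 6th degree
6th degree = a major 6th above the tonic; a major 6th above A is F#
→ relative minor of A major is F# minor
F# natural minor scale: F# G# A B C# D E
= F# minor; 3rd degree = A


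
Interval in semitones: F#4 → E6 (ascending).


Working:
Absolute semitone position = octave×12 + chromatic position
F#4: 4×12 + 6 = 54
E6: 6×12 + 4 = 76
Difference = 76 - 54 = 22
= 22 semitones


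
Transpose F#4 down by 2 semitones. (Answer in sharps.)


F#4: chromatic position 6 in octave 4 → absolute = 4×12 + 6 = 54
Transpose down 2: 54 - 2 = 52
52 = 4×12 + 4 → E in octave 4
Result = E4


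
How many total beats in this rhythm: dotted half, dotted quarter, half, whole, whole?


Reasoning:
Beat values:
  dotted half = 3 beats
  dotted quarter = 1.5 beats
  half = 2 beats
  whole = 4 beats
  whole = 4 beats
Sum = 3 + 1.5 + 2 + 4 + 4
= 14.5 beats


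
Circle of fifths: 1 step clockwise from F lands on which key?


Solution.
Each clockwise step on the circle of fifths moves up a perfect 5th
From F: F → C
= C


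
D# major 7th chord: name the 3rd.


Solution.
Major 7th chord = root + major 3rd + perfect 5th + major 7th
Seventh chords stack in thirds, so the letter names are D-F-A-C
Root: D#
Major 3rd above D#: F##
Perfect 5th above D#: A#
Major 7th above D#: C##
The 3rd = F##


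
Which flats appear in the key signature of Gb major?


Solution.
Flat major keys: C(0), F(1), Bb(2), Eb(3), Ab(4), Db(5), Gb(6), Cb(7)
Gb major has 6 flats
Order of flats: Bb Eb Ab Db Gb Cb Fb → first 6: Bb, Eb, Ab, Db, Gb, Cb
= Bb, Eb, Ab, Db, Gb, Cb


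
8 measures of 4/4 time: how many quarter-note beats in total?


Solution.
Time signature 4/4: the bottom number 4 means the quarter note gets one count
The top number 4 means 4 quarter-note beats per measure
Total = 4 × 8 measures
= 32 quarter-note beats


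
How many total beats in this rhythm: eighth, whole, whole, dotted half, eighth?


Working:
Beat values:
  eighth = 0.5 beats
  whole = 4 beats
  whole = 4 beats
  dotted half = 3 beats
  eighth = 0.5 beats
Sum = 0.5 + 4 + 4 + 3 + 0.5
= 12 beats


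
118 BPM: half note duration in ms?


One quarter-note beat = 60000 / BPM = 60000 / 118 ms
Half note = 2 × quarter note
Duration = 2 × 60000 / 118 = 120000 / 118
= 1016.9 ms


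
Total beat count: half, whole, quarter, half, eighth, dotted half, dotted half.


Beat values:
  half = 2 beats
  whole = 4 beats
  quarter = 1 beat
  half = 2 beats
  eighth = 0.5 beats
  dotted half = 3 beats
  dotted half = 3 beats
Sum = 2 + 4 + 1 + 2 + 0.5 + 3 + 3
= 15.5 beats


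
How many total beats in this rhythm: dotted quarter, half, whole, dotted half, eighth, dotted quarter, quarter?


Let's work it out.
Beat values:
  dotted quarter = 1.5 beats
  half = 2 beats
  whole = 4 beats
  dotted half = 3 beats
  eighth = 0.5 beats
  dotted quarter = 1.5 beats
  quarter = 1 beat
Sum = 1.5 + 2 + 4 + 3 + 0.5 + 1.5 + 1
= 13.5 beats


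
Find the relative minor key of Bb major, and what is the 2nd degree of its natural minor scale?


Let's work it out.
The relative minor shares the major's key signature and starts on its 6th degree
6th degree = a major 6th above the tonic; a major 6th above Bb is G
→ relative minor of Bb major is G minor
G natural minor scale: G A Bb C D Eb F
= G minor; 2nd degree = A


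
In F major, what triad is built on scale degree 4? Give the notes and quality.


Solution.
F major scale: F G A Bb C D E
Diatonic triad on degree 4 stacks scale notes 4, 6, 1: Bb D F
Bb→D = 4 semitones; Bb→F = 7 semitones → major triad
= Bb D F (major)


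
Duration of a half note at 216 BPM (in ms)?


Working:
One quarter-note beat = 60000 / BPM = 60000 / 216 ms
Half note = 2 × quarter note
Duration = 2 × 60000 / 216 = 120000 / 216
= 555.6 ms


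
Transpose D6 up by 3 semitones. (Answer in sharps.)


Solution.
D6: chromatic position 2 in octave 6 → absolute = 6×12 + 2 = 74
Transpose up 3: 74 + 3 = 77
77 = 6×12 + 5 → F in octave 6
Result = F6


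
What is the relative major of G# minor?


The relative major shares the key signature and is a minor 3rd above the minor tonic
A minor 3rd above G# is B
→ relative major of G# minor is B major
= B major


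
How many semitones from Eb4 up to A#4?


Absolute semitone position = octave×12 + chromatic position
Eb4: 4×12 + 3 = 51
A#4: 4×12 + 10 = 58
Difference = 58 - 51 = 7
= 7 semitones


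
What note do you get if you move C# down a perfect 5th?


Step by step:
perfect 5th: 5 letter names, 7 semitones
Letter: C - 4 → F
Pitch: C# - 7 semitones, spelled as an F → F#
= F#


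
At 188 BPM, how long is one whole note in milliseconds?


Working:
One quarter-note beat = 60000 / BPM = 60000 / 188 ms
Whole note = 4 × quarter note
Duration = 4 × 60000 / 188 = 240000 / 188
= 1276.6 ms


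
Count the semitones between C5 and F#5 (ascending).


Reasoning:
Absolute semitone position = octave×12 + chromatic position
C5: 5×12 + 0 = 60
F#5: 5×12 + 6 = 66
Difference = 66 - 60 = 6
= 6 semitones


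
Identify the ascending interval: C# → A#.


Letter names: C → A spans 6 letter names → a 6th
Semitones: C# → A# = 9 half-steps
A 6th of 9 semitones is a major 6th
= major 6th


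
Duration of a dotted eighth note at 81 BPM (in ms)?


Step by step:
One quarter-note beat = 60000 / BPM = 60000 / 81 ms
Dotted eighth note = 3/4 × quarter note
Duration = 3/4 × 60000 / 81 = 45000 / 81
= 555.6 ms


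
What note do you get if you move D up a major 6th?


major 6th: 6 letter names, 9 semitones
Letter: D + 5 → B
Pitch: D + 9 semitones, spelled as a B → B
= B


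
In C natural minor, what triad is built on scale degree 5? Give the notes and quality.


Solution.
C natural minor scale: C D Eb F G Ab Bb
Diatonic triad on degree 5 stacks scale notes 5, 7, 2: G Bb D
G→Bb = 3 semitones; G→D = 7 semitones → minor triad
= G Bb D (minor)


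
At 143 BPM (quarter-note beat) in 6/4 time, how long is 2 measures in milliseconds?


Working:
Quarter-note beat duration = 60000 / 143 ms
Beats per measure (6/4) = 6
One measure = 6 × 60000 / 143 = 360000 / 143 ms
2 measures = 2 × 360000 / 143 = 720000 / 143
= 5035.0 ms


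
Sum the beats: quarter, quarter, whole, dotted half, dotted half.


Beat values:
  quarter = 1 beat
  quarter = 1 beat
  whole = 4 beats
  dotted half = 3 beats
  dotted half = 3 beats
Sum = 1 + 1 + 4 + 3 + 3
= 12 beats


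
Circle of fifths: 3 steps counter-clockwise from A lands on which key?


Each counter-clockwise step moves down a perfect 5th (= up a perfect 4th)
From A: A → D → G → C
= C


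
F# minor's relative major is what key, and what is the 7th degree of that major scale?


The relative major shares the key signature and is a minor 3rd above the minor tonic
A minor 3rd above F# is A
→ relative major of F# minor is A major
A major scale: A B C# D E F# G#
= A major; 7th degree = G#


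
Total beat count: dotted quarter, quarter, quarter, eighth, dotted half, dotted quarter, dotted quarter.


Beat values:
  dotted quarter = 1.5 beats
  quarter = 1 beat
  quarter = 1 beat
  eighth = 0.5 beats
  dotted half = 3 beats
  dotted quarter = 1.5 beats
  dotted quarter = 1.5 beats
Sum = 1.5 + 1 + 1 + 0.5 + 3 + 1.5 + 1.5
= 10 beats


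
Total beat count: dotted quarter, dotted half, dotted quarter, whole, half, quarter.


Step by step:
Beat values:
  dotted quarter = 1.5 beats
  dotted half = 3 beats
  dotted quarter = 1.5 beats
  whole = 4 beats
  half = 2 beats
  quarter = 1 beat
Sum = 1.5 + 3 + 1.5 + 4 + 2 + 1
= 13 beats


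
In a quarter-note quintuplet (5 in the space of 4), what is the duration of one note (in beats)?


Reasoning:
Quintuplet: 5 notes occupy the space of 4 quarter notes
Space = 4 × 1 = 4 beats
Each quintuplet note = 4 / 5 = 4/5 beats
= 4/5 beats


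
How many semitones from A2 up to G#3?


Solution.
Absolute semitone position = octave×12 + chromatic position
A2: 2×12 + 9 = 33
G#3: 3×12 + 8 = 44
Difference = 44 - 33 = 11
= 11 semitones


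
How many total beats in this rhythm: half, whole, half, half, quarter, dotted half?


Solution.
Beat values:
  half = 2 beats
  whole = 4 beats
  half = 2 beats
  half = 2 beats
  quarter = 1 beat
  dotted half = 3 beats
Sum = 2 + 4 + 2 + 2 + 1 + 3
= 14 beats


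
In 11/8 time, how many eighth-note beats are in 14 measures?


Time signature 11/8: the bottom number 8 means the eighth note gets one count
The top number 11 means 11 eighth-note beats per measure
Total = 11 × 14 measures
= 154 eighth-note beats


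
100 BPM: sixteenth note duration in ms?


Let's work it out.
One quarter-note beat = 60000 / BPM = 60000 / 100 ms
Sixteenth note = 1/4 × quarter note
Duration = 1/4 × 60000 / 100 = 15000 / 100
= 150.0 ms


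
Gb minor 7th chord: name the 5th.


Minor 7th chord = root + minor 3rd + perfect 5th + minor 7th
Seventh chords stack in thirds, so the letter names are G-B-D-F
Root: Gb
Minor 3rd above Gb: Bbb
Perfect 5th above Gb: Db
Minor 7th above Gb: Fb
The 5th = Db


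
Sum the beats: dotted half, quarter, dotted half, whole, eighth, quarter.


Working:
Beat values:
  dotted half = 3 beats
  quarter = 1 beat
  dotted half = 3 beats
  whole = 4 beats
  eighth = 0.5 beats
  quarter = 1 beat
Sum = 3 + 1 + 3 + 4 + 0.5 + 1
= 12.5 beats


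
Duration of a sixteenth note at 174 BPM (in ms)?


One quarter-note beat = 60000 / BPM = 60000 / 174 ms
Sixteenth note = 1/4 × quarter note
Duration = 1/4 × 60000 / 174 = 15000 / 174
= 86.2 ms


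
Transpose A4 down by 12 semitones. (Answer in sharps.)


Solution.
A4: chromatic position 9 in octave 4 → absolute = 4×12 + 9 = 57
Transpose down 12: 57 - 12 = 45
45 = 3×12 + 9 → A in octave 3
Result = A3


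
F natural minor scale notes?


Natural minor scale pattern: W-H-W-W-H-W-W (2-1-2-2-1-2-2 semitones)
Starting from F:
  F + 2 semitones → G
  G + 1 semitone → Ab
  Ab + 2 semitones → Bb
  Bb + 2 semitones → C
  C + 1 semitone → Db
  Db + 2 semitones → Eb
  Eb + 2 semitones → F
Scale = F G Ab Bb C Db Eb


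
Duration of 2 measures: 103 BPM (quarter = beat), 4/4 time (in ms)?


Solution.
Quarter-note beat duration = 60000 / 103 ms
Beats per measure (4/4) = 4
One measure = 4 × 60000 / 103 = 240000 / 103 ms
2 measures = 2 × 240000 / 103 = 480000 / 103
= 4660.2 ms


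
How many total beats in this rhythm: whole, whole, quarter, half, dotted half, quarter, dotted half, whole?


Reasoning:
Beat values:
  whole = 4 beats
  whole = 4 beats
  quarter = 1 beat
  half = 2 beats
  dotted half = 3 beats
  quarter = 1 beat
  dotted half = 3 beats
  whole = 4 beats
Sum = 4 + 4 + 1 + 2 + 3 + 1 + 3 + 4
= 22 beats


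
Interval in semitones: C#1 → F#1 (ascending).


Absolute semitone position = octave×12 + chromatic position
C#1: 1×12 + 1 = 13
F#1: 1×12 + 6 = 18
Difference = 18 - 13 = 5
= 5 semitones


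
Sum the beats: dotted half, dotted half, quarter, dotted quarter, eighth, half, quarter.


Let's work it out.
Beat values:
  dotted half = 3 beats
  dotted half = 3 beats
  quarter = 1 beat
  dotted quarter = 1.5 beats
  eighth = 0.5 beats
  half = 2 beats
  quarter = 1 beat
Sum = 3 + 3 + 1 + 1.5 + 0.5 + 2 + 1
= 12 beats


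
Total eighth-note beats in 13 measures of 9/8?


Time signature 9/8: the bottom number 8 means the eighth note gets one count
The top number 9 means 9 eighth-note beats per measure
Total = 9 × 13 measures
= 117 eighth-note beats


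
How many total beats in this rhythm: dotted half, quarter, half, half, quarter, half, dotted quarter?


Reasoning:
Beat values:
  dotted half = 3 beats
  quarter = 1 beat
  half = 2 beats
  half = 2 beats
  quarter = 1 beat
  half = 2 beats
  dotted quarter = 1.5 beats
Sum = 3 + 1 + 2 + 2 + 1 + 2 + 1.5
= 12.5 beats


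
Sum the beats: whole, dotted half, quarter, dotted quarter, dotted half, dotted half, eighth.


Let's work it out.
Beat values:
  whole = 4 beats
  dotted half = 3 beats
  quarter = 1 beat
  dotted quarter = 1.5 beats
  dotted half = 3 beats
  dotted half = 3 beats
  eighth = 0.5 beats
Sum = 4 + 3 + 1 + 1.5 + 3 + 3 + 0.5
= 16 beats


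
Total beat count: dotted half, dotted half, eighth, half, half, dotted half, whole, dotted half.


Let's work it out.
Beat values:
  dotted half = 3 beats
  dotted half = 3 beats
  eighth = 0.5 beats
  half = 2 beats
  half = 2 beats
  dotted half = 3 beats
  whole = 4 beats
  dotted half = 3 beats
Sum = 3 + 3 + 0.5 + 2 + 2 + 3 + 4 + 3
= 20.5 beats


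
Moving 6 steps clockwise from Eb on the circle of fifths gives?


Solution.
Each clockwise step on the circle of fifths moves up a perfect 5th
From Eb: Eb → Bb → F → C → G → D → A
= A


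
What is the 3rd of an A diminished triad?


Working:
Diminished triad = root + minor 3rd (3 semitones) + diminished 5th (6 semitones)
A triad on A stacks thirds, so the chord tones use letter names A-C-E
Root: A
Minor 3rd above A: C
Diminished 5th above A: Eb
The 3rd = C


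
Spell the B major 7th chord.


Major 7th chord = root + major 3rd + perfect 5th + major 7th
Seventh chords stack in thirds, so the letter names are B-D-F-A
Root: B
Major 3rd above B: D#
Perfect 5th above B: F#
Major 7th above B: A#
Chord = B D# F# A#


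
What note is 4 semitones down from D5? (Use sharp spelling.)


Reasoning:
D5: chromatic position 2 in octave 5 → absolute = 5×12 + 2 = 62
Transpose down 4: 62 - 4 = 58
58 = 4×12 + 10 → A# in octave 4
Result = A#4


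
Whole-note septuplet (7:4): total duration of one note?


Working:
Septuplet: 7 notes occupy the space of 4 whole notes
Space = 4 × 4 = 16 beats
Each septuplet note = 16 / 7 = 16/7 beats
= 16/7 beats


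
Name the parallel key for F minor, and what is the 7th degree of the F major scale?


Working:
Parallel keys share the same tonic but differ in mode
F minor → parallel is F major
F major scale: F G A Bb C D E
= F major; 7th degree = E


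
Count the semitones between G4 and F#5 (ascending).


Reasoning:
Absolute semitone position = octave×12 + chromatic position
G4: 4×12 + 7 = 55
F#5: 5×12 + 6 = 66
Difference = 66 - 55 = 11
= 11 semitones


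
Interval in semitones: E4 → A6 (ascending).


Let's work it out.
Absolute semitone position = octave×12 + chromatic position
E4: 4×12 + 4 = 52
A6: 6×12 + 9 = 81
Difference = 81 - 52 = 29
= 29 semitones


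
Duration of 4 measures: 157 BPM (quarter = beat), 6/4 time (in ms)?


Let's work it out.
Quarter-note beat duration = 60000 / 157 ms
Beats per measure (6/4) = 6
One measure = 6 × 60000 / 157 = 360000 / 157 ms
4 measures = 4 × 360000 / 157 = 1440000 / 157
= 9172.0 ms


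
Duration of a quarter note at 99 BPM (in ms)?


Solution.
One quarter-note beat = 60000 / BPM = 60000 / 99 ms
Duration = 60000 / 99
= 606.1 ms


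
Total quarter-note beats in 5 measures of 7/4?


Let's work it out.
Time signature 7/4: the bottom number 4 means the quarter note gets one count
The top number 7 means 7 quarter-note beats per measure
Total = 7 × 5 measures
= 35 quarter-note beats


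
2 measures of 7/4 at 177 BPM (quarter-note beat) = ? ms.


Step by step:
Quarter-note beat duration = 60000 / 177 ms
Beats per measure (7/4) = 7
One measure = 7 × 60000 / 177 = 420000 / 177 ms
2 measures = 2 × 420000 / 177 = 840000 / 177
= 4745.8 ms


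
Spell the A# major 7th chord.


Solution.
Major 7th chord = root + major 3rd + perfect 5th + major 7th
Seventh chords stack in thirds, so the letter names are A-C-E-G
Root: A#
Major 3rd above A#: C##
Perfect 5th above A#: E#
Major 7th above A#: G##
Chord = A# C## E# G##


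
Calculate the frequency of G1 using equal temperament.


f = 440 × 2^(n/12) where n = semitones from A4
G1: -38 semitones from A4
f = 440 × 2^(-38/12)
f = 49.00 Hz


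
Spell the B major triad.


Major triad = root + major 3rd (4 semitones) + perfect 5th (7 semitones)
A triad on B stacks thirds, so the chord tones use letter names B-D-F
Root: B
Major 3rd above B: D#
Perfect 5th above B: F#
Chord = B D# F#


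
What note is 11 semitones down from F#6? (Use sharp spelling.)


Solution.
F#6: chromatic position 6 in octave 6 → absolute = 6×12 + 6 = 78
Transpose down 11: 78 - 11 = 67
67 = 5×12 + 7 → G in octave 5
Result = G5


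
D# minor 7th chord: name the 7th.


Minor 7th chord = root + minor 3rd + perfect 5th + minor 7th
Seventh chords stack in thirds, so the letter names are D-F-A-C
Root: D#
Minor 3rd above D#: F#
Perfect 5th above D#: A#
Minor 7th above D#: C#
The 7th = C#


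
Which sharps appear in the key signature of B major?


Sharp major keys follow the circle of fifths: C(0), G(1), D(2), A(3), E(4), B(5), F#(6), C#(7)
B major has 5 sharps
Order of sharps: F# C# G# D# A# E# B# → first 5: F#, C#, G#, D#, A#
= F#, C#, G#, D#, A#


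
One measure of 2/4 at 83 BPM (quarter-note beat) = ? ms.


Solution.
Quarter-note beat duration = 60000 / 83 ms
Beats per measure (2/4) = 2
One measure = 2 × 60000 / 83 = 120000 / 83 ms
= 1445.8 ms


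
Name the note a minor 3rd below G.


A 3rd spans 3 letter names, so from G we land on E
A minor 3rd = 3 semitones below G
Spell E at that pitch: E
= E


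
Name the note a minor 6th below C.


Let's work it out.
A 6th spans 6 letter names, so from C we land on E
A minor 6th = 8 semitones below C
Spell E at that pitch: E
= E


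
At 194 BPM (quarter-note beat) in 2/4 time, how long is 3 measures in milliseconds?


Quarter-note beat duration = 60000 / 194 ms
Beats per measure (2/4) = 2
One measure = 2 × 60000 / 194 = 120000 / 194 ms
3 measures = 3 × 120000 / 194 = 360000 / 194
= 1855.7 ms


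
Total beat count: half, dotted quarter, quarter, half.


Working:
Beat values:
  half = 2 beats
  dotted quarter = 1.5 beats
  quarter = 1 beat
  half = 2 beats
Sum = 2 + 1.5 + 1 + 2
= 6.5 beats


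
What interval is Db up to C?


Letter names: D → C spans 7 letter names → a 7th
Semitones: Db → C = 11 half-steps
A 7th of 11 semitones is a major 7th
= major 7th


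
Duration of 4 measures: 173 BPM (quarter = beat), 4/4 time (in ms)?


Step by step:
Quarter-note beat duration = 60000 / 173 ms
Beats per measure (4/4) = 4
One measure = 4 × 60000 / 173 = 240000 / 173 ms
4 measures = 4 × 240000 / 173 = 960000 / 173
= 5549.1 ms


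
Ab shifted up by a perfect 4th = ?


Solution.
perfect 4th: 4 letter names, 5 semitones
Letter: A + 3 → D
Pitch: Ab + 5 semitones, spelled as a D → Db
= Db


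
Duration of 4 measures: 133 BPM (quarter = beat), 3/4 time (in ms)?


Quarter-note beat duration = 60000 / 133 ms
Beats per measure (3/4) = 3
One measure = 3 × 60000 / 133 = 180000 / 133 ms
4 measures = 4 × 180000 / 133 = 720000 / 133
= 5413.5 ms


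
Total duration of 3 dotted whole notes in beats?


Let's work it out.
Base whole note = 4 beats
Dot 1 adds half the previous value: +2
One dotted whole = 4 + 2 = 6
3 of them = 3 × 6 = 18
= 18 beats


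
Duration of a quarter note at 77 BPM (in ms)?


Solution.
One quarter-note beat = 60000 / BPM = 60000 / 77 ms
Duration = 60000 / 77
= 779.2 ms


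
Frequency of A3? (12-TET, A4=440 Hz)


Let's work it out.
f = 440 × 2^(n/12) where n = semitones from A4
A3: -12 semitones from A4
f = 440 × 2^(-12/12)
f = 220.00 Hz


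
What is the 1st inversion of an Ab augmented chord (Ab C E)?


Reasoning:
Root position: Ab C E
1st inversion: move root up an octave
Bass note: C
Notes (bottom to top) = C E Ab


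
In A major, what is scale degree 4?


Solution.
Major scale pattern: W-W-H-W-W-W-H (2-2-1-2-2-2-1 semitones)
Starting from A:
  A + 2 semitones → B
  B + 2 semitones → C#
  C# + 1 semitone → D
  D + 2 semitones → E
  E + 2 semitones → F#
  F# + 2 semitones → G#
  G# + 1 semitone → A
Scale: A B C# D E F# G#
Degree 4 = D


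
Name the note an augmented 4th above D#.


A 4th spans 4 letter names, so from D we land on G
An augmented 4th = 6 semitones above D#
Spell G at that pitch: G##
= G##


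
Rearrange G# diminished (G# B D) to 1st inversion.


Step by step:
Root position: G# B D
1st inversion: move root up an octave
Bass note: B
Notes (bottom to top) = B D G#


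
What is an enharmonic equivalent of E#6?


Working:
Enharmonic notes sound the same pitch but are spelled with different letter names
E# and F name the same pitch class
= F6


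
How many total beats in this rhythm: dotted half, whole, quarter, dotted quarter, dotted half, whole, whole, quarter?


Let's work it out.
Beat values:
  dotted half = 3 beats
  whole = 4 beats
  quarter = 1 beat
  dotted quarter = 1.5 beats
  dotted half = 3 beats
  whole = 4 beats
  whole = 4 beats
  quarter = 1 beat
Sum = 3 + 4 + 1 + 1.5 + 3 + 4 + 4 + 1
= 21.5 beats


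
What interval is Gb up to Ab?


Step by step:
Letter names: G → A spans 2 letter names → a 2nd
Semitones: Gb → Ab = 2 half-steps
A 2nd of 2 semitones is a major 2nd
= major 2nd


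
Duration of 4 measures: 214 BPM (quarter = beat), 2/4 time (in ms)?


Reasoning:
Quarter-note beat duration = 60000 / 214 ms
Beats per measure (2/4) = 2
One measure = 2 × 60000 / 214 = 120000 / 214 ms
4 measures = 4 × 120000 / 214 = 480000 / 214
= 2243.0 ms


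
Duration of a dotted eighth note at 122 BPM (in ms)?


Step by step:
One quarter-note beat = 60000 / BPM = 60000 / 122 ms
Dotted eighth note = 3/4 × quarter note
Duration = 3/4 × 60000 / 122 = 45000 / 122
= 368.9 ms


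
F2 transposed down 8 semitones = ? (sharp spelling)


F2: chromatic position 5 in octave 2 → absolute = 2×12 + 5 = 29
Transpose down 8: 29 - 8 = 21
21 = 1×12 + 9 → A in octave 1
Result = A1


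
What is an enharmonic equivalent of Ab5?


Reasoning:
Enharmonic notes sound the same pitch but are spelled with different letter names
Ab and G# name the same pitch class
= G#5


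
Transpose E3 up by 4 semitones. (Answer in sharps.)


E3: chromatic position 4 in octave 3 → absolute = 3×12 + 4 = 40
Transpose up 4: 40 + 4 = 44
44 = 3×12 + 8 → G# in octave 3
Result = G#3


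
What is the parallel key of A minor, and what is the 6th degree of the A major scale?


Reasoning:
Parallel keys share the same tonic but differ in mode
A minor → parallel is A major
A major scale: A B C# D E F# G#
= A major; 6th degree = F#


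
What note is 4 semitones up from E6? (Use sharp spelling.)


Reasoning:
E6: chromatic position 4 in octave 6 → absolute = 6×12 + 4 = 76
Transpose up 4: 76 + 4 = 80
80 = 6×12 + 8 → G# in octave 6
Result = G#6


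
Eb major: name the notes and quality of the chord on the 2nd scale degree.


Step by step:
Eb major scale: Eb F G Ab Bb C D
Diatonic triad on degree 2 stacks scale notes 2, 4, 6: F Ab C
F→Ab = 3 semitones; F→C = 7 semitones → minor triad
= F Ab C (minor)


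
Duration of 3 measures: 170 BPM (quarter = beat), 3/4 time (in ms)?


Working:
Quarter-note beat duration = 60000 / 170 ms
Beats per measure (3/4) = 3
One measure = 3 × 60000 / 170 = 180000 / 170 ms
3 measures = 3 × 180000 / 170 = 540000 / 170
= 3176.5 ms


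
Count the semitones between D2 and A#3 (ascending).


Step by step:
Absolute semitone position = octave×12 + chromatic position
D2: 2×12 + 2 = 26
A#3: 3×12 + 10 = 46
Difference = 46 - 26 = 20
= 20 semitones


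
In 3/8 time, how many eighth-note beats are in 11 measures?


Step by step:
Time signature 3/8: the bottom number 8 means the eighth note gets one count
The top number 3 means 3 eighth-note beats per measure
Total = 3 × 11 measures
= 33 eighth-note beats


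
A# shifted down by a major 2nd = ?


Step by step:
major 2nd: 2 letter names, 2 semitones
Letter: A - 1 → G
Pitch: A# - 2 semitones, spelled as a G → G#
= G#


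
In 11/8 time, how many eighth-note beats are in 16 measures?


Let's work it out.
Time signature 11/8: the bottom number 8 means the eighth note gets one count
The top number 11 means 11 eighth-note beats per measure
Total = 11 × 16 measures
= 176 eighth-note beats


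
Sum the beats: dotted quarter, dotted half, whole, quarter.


Let's work it out.
Beat values:
  dotted quarter = 1.5 beats
  dotted half = 3 beats
  whole = 4 beats
  quarter = 1 beat
Sum = 1.5 + 3 + 4 + 1
= 9.5 beats


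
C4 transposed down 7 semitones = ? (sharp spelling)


Step by step:
C4: chromatic position 0 in octave 4 → absolute = 4×12 + 0 = 48
Transpose down 7: 48 - 7 = 41
41 = 3×12 + 5 → F in octave 3
Result = F3


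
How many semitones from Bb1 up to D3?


Absolute semitone position = octave×12 + chromatic position
Bb1: 1×12 + 10 = 22
D3: 3×12 + 2 = 38
Difference = 38 - 22 = 16
= 16 semitones


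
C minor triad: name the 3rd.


Minor triad = root + minor 3rd (3 semitones) + perfect 5th (7 semitones)
A triad on C stacks thirds, so the chord tones use letter names C-E-G
Root: C
Minor 3rd above C: Eb
Perfect 5th above C: G
The 3rd = Eb


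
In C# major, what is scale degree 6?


Solution.
Major scale pattern: W-W-H-W-W-W-H (2-2-1-2-2-2-1 semitones)
Starting from C#:
  C# + 2 semitones → D#
  D# + 2 semitones → E#
  E# + 1 semitone → F#
  F# + 2 semitones → G#
  G# + 2 semitones → A#
  A# + 2 semitones → B#
  B# + 1 semitone → C#
Scale: C# D# E# F# G# A# B#
Degree 6 = A#


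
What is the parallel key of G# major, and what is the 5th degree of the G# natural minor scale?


Parallel keys share the same tonic but differ in mode
G# major → parallel is G# minor
G# natural minor scale: G# A# B C# D# E F#
= G# minor; 5th degree = D#


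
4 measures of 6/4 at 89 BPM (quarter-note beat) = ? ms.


Step by step:
Quarter-note beat duration = 60000 / 89 ms
Beats per measure (6/4) = 6
One measure = 6 × 60000 / 89 = 360000 / 89 ms
4 measures = 4 × 360000 / 89 = 1440000 / 89
= 16179.8 ms


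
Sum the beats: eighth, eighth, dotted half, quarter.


Beat values:
  eighth = 0.5 beats
  eighth = 0.5 beats
  dotted half = 3 beats
  quarter = 1 beat
Sum = 0.5 + 0.5 + 3 + 1
= 5 beats


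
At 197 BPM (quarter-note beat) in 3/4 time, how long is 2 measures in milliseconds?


Reasoning:
Quarter-note beat duration = 60000 / 197 ms
Beats per measure (3/4) = 3
One measure = 3 × 60000 / 197 = 180000 / 197 ms
2 measures = 2 × 180000 / 197 = 360000 / 197
= 1827.4 ms


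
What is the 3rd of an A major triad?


Let's work it out.
Major triad = root + major 3rd (4 semitones) + perfect 5th (7 semitones)
A triad on A stacks thirds, so the chord tones use letter names A-C-E
Root: A
Major 3rd above A: C#
Perfect 5th above A: E
The 3rd = C#


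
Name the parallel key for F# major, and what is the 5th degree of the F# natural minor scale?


Solution.
Parallel keys share the same tonic but differ in mode
F# major → parallel is F# minor
F# natural minor scale: F# G# A B C# D E
= F# minor; 5th degree = C#


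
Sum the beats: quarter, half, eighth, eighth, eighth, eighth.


Solution.
Beat values:
  quarter = 1 beat
  half = 2 beats
  eighth = 0.5 beats
  eighth = 0.5 beats
  eighth = 0.5 beats
  eighth = 0.5 beats
Sum = 1 + 2 + 0.5 + 0.5 + 0.5 + 0.5
= 5 beats


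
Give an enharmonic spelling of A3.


Step by step:
Enharmonic notes sound the same pitch but are spelled with different letter names
A and Bbb name the same pitch class
= Bbb3


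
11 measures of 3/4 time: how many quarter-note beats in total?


Time signature 3/4: the bottom number 4 means the quarter note gets one count
The top number 3 means 3 quarter-note beats per measure
Total = 3 × 11 measures
= 33 quarter-note beats


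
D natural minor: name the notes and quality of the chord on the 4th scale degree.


D natural minor scale: D E F G A Bb C
Diatonic triad on degree 4 stacks scale notes 4, 6, 1: G Bb D
G→Bb = 3 semitones; G→D = 7 semitones → minor triad
= G Bb D (minor)


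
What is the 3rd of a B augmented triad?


Step by step:
Augmented triad = root + major 3rd (4 semitones) + augmented 5th (8 semitones)
A triad on B stacks thirds, so the chord tones use letter names B-D-F
Root: B
Major 3rd above B: D#
Augmented 5th above B: F##
The 3rd = D#


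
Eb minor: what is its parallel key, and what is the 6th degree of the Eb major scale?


Parallel keys share the same tonic but differ in mode
Eb minor → parallel is Eb major
Eb major scale: Eb F G Ab Bb C D
= Eb major; 6th degree = C


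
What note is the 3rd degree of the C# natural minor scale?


Step by step:
Natural minor scale pattern: W-H-W-W-H-W-W (2-1-2-2-1-2-2 semitones)
Starting from C#:
  C# + 2 semitones → D#
  D# + 1 semitone → E
  E + 2 semitones → F#
  F# + 2 semitones → G#
  G# + 1 semitone → A
  A + 2 semitones → B
  B + 2 semitones → C#
Scale: C# D# E F# G# A B
Degree 3 = E


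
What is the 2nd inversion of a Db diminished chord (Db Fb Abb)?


Let's work it out.
Root position: Db Fb Abb
2nd inversion: move root and 3rd up an octave
Bass note: Abb
Notes (bottom to top) = Abb Db Fb


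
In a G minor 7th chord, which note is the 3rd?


Let's work it out.
Minor 7th chord = root + minor 3rd + perfect 5th + minor 7th
Seventh chords stack in thirds, so the letter names are G-B-D-F
Root: G
Minor 3rd above G: Bb
Perfect 5th above G: D
Minor 7th above G: F
The 3rd = Bb


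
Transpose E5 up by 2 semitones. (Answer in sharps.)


Working:
E5: chromatic position 4 in octave 5 → absolute = 5×12 + 4 = 64
Transpose up 2: 64 + 2 = 66
66 = 5×12 + 6 → F# in octave 5
Result = F#5


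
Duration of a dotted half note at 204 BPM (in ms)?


One quarter-note beat = 60000 / BPM = 60000 / 204 ms
Dotted half note = 3 × quarter note
Duration = 3 × 60000 / 204 = 180000 / 204
= 882.4 ms


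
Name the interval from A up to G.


Reasoning:
Letter names: A → G spans 7 letter names → a 7th
Semitones: A → G = 10 half-steps
A 7th of 10 semitones is a minor 7th
= minor 7th


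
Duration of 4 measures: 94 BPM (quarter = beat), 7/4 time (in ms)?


Step by step:
Quarter-note beat duration = 60000 / 94 ms
Beats per measure (7/4) = 7
One measure = 7 × 60000 / 94 = 420000 / 94 ms
4 measures = 4 × 420000 / 94 = 1680000 / 94
= 17872.3 ms


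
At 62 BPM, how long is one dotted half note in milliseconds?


Reasoning:
One quarter-note beat = 60000 / BPM = 60000 / 62 ms
Dotted half note = 3 × quarter note
Duration = 3 × 60000 / 62 = 180000 / 62
= 2903.2 ms


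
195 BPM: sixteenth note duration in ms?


Solution.
One quarter-note beat = 60000 / BPM = 60000 / 195 ms
Sixteenth note = 1/4 × quarter note
Duration = 1/4 × 60000 / 195 = 15000 / 195
= 76.9 ms


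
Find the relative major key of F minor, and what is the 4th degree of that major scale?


Step by step:
The relative major shares the key signature and is a minor 3rd above the minor tonic
A minor 3rd above F is Ab
→ relative major of F minor is Ab major
Ab major scale: Ab Bb C Db Eb F G
= Ab major; 4th degree = Db


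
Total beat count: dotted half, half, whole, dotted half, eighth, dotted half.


Working:
Beat values:
  dotted half = 3 beats
  half = 2 beats
  whole = 4 beats
  dotted half = 3 beats
  eighth = 0.5 beats
  dotted half = 3 beats
Sum = 3 + 2 + 4 + 3 + 0.5 + 3
= 15.5 beats


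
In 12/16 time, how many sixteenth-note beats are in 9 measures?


Solution.
Time signature 12/16: the bottom number 16 means the sixteenth note gets one count
The top number 12 means 12 sixteenth-note beats per measure
Total = 12 × 9 measures
= 108 sixteenth-note beats


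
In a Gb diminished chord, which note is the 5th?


Diminished triad = root + minor 3rd (3 semitones) + diminished 5th (6 semitones)
A triad on Gb stacks thirds, so the chord tones use letter names G-B-D
Root: Gb
Minor 3rd above Gb: Bbb
Diminished 5th above Gb: Dbb
The 5th = Dbb


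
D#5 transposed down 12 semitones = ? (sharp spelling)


Step by step:
D#5: chromatic position 3 in octave 5 → absolute = 5×12 + 3 = 63
Transpose down 12: 63 - 12 = 51
51 = 4×12 + 3 → D# in octave 4
Result = D#4


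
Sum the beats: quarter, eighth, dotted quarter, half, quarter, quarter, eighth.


Step by step:
Beat values:
  quarter = 1 beat
  eighth = 0.5 beats
  dotted quarter = 1.5 beats
  half = 2 beats
  quarter = 1 beat
  quarter = 1 beat
  eighth = 0.5 beats
Sum = 1 + 0.5 + 1.5 + 2 + 1 + 1 + 0.5
= 7.5 beats


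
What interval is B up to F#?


Solution.
Letter names: B → F spans 5 letter names → a 5th
Semitones: B → F# = 7 half-steps
A 5th of 7 semitones is a perfect 5th
= perfect 5th


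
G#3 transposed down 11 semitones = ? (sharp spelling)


Solution.
G#3: chromatic position 8 in octave 3 → absolute = 3×12 + 8 = 44
Transpose down 11: 44 - 11 = 33
33 = 2×12 + 9 → A in octave 2
Result = A2


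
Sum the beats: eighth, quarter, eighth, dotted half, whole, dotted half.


Working:
Beat values:
  eighth = 0.5 beats
  quarter = 1 beat
  eighth = 0.5 beats
  dotted half = 3 beats
  whole = 4 beats
  dotted half = 3 beats
Sum = 0.5 + 1 + 0.5 + 3 + 4 + 3
= 12 beats


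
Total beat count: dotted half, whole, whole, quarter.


Beat values:
  dotted half = 3 beats
  whole = 4 beats
  whole = 4 beats
  quarter = 1 beat
Sum = 3 + 4 + 4 + 1
= 12 beats


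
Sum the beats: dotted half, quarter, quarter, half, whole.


Working:
Beat values:
  dotted half = 3 beats
  quarter = 1 beat
  quarter = 1 beat
  half = 2 beats
  whole = 4 beats
Sum = 3 + 1 + 1 + 2 + 4
= 11 beats


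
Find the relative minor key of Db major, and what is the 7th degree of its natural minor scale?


The relative minor shares the major's key signature and starts on its 6th degree
6th degree = a major 6th above the tonic; a major 6th above Db is Bb
→ relative minor of Db major is Bb minor
Bb natural minor scale: Bb C Db Eb F Gb Ab
= Bb minor; 7th degree = Ab


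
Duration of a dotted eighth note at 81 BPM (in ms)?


Step by step:
One quarter-note beat = 60000 / BPM = 60000 / 81 ms
Dotted eighth note = 3/4 × quarter note
Duration = 3/4 × 60000 / 81 = 45000 / 81
= 555.6 ms


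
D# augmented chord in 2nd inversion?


Root position: D# F## A##
2nd inversion: move root and 3rd up an octave
Bass note: A##
Notes (bottom to top) = A## D# F##


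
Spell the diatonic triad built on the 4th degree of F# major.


F# major scale: F# G# A# B C# D# E#
Diatonic triad on degree 4 stacks scale notes 4, 6, 1: B D# F#
B→D# = 4 semitones; B→F# = 7 semitones → major triad
= B D# F# (major)


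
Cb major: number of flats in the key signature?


Solution.
Flat major keys: C(0), F(1), Bb(2), Eb(3), Ab(4), Db(5), Gb(6), Cb(7)
Cb major has 7 flats
Order of flats: Bb Eb Ab Db Gb Cb Fb → first 7: Bb, Eb, Ab, Db, Gb, Cb, Fb
= 7 flats
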